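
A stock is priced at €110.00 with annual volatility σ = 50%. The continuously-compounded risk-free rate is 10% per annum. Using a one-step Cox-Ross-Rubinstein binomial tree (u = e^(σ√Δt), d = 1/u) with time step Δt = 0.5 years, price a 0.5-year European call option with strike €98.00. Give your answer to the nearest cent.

CRR parameters: u = e^(σ√Δt) = e^(0.5·√0.5) = 1.4241, d = 1/u = 0.7022
Per-period rate: rΔt = 0.1·0.5 = 0.05, so R = e^0.05 = 1.0513
Risk-neutral probability p = (e^0.05 − 0.7022)/(1.4241 − 0.7022) = 0.3491/0.7219 = 0.4835
Terminal stock prices: S_u = 156.7, S_d = 77.24
Terminal payoffs (S − K): max(58.65, 0) = 58.65, max(-20.76, 0) = 0
Node 0 (S = 110): V_0 = e^(−0.05)·[0.4835·58.6531 + 0.5165·0.0000] = 26.9780

€26.98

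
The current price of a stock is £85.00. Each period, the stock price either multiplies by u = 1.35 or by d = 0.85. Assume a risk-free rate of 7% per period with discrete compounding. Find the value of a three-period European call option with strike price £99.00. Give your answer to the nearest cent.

£16.33

Risk-neutral probability p = (1 + 0.07 − 0.85)/(1.35 − 0.85) = 0.2200/0.5000 = 0.4400
Terminal stock prices: S_uuu = 209.1, S_uud = 131.7, S_udd = 82.91, S_ddd = 52.2
Terminal payoffs (S − K): max(110.1, 0) = 110.1, max(32.68, 0) = 32.68, max(-16.09, 0) = 0, max(-46.8, 0) = 0
Node uu (S = 154.9): V_uu = 1/1.07·[0.4400·110.1319 + 0.5600·32.6756] = 62.3891
Node ud (S = 97.54): V_ud = 1/1.07·[0.4400·32.6756 + 0.5600·0.0000] = 13.4367
Node dd (S = 61.41): V_dd = 1/1.07·[0.4400·0.0000 + 0.5600·0.0000] = 0.0000
Node u (S = 114.8): V_u = 1/1.07·[0.4400·62.3891 + 0.5600·13.4367] = 32.6876
Node d (S = 72.25): V_d = 1/1.07·[0.4400·13.4367 + 0.5600·0.0000] = 5.5254
Node 0 (S = 85): V_0 = 1/1.07·[0.4400·32.6876 + 0.5600·5.5254] = 16.3334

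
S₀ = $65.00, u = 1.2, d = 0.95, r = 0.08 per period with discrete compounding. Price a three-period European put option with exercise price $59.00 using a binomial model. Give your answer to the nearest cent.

Risk-neutral probability p = (1 + 0.08 − 0.95)/(1.2 − 0.95) = 0.1300/0.2500 = 0.5200
Terminal stock prices: S_uuu = 112.3, S_uud = 88.92, S_udd = 70.39, S_ddd = 55.73
Terminal payoffs (K − S): max(-53.32, 0) = 0, max(-29.92, 0) = 0, max(-11.39, 0) = 0, max(3.271, 0) = 3.271
Node uu (S = 93.6): V_uu = 1/1.08·[0.5200·0.0000 + 0.4800·0.0000] = 0.0000
Node ud (S = 74.1): V_ud = 1/1.08·[0.5200·0.0000 + 0.4800·0.0000] = 0.0000
Node dd (S = 58.66): V_dd = 1/1.08·[0.5200·0.0000 + 0.4800·3.2706] = 1.4536
Node u (S = 78): V_u = 1/1.08·[0.5200·0.0000 + 0.4800·0.0000] = 0.0000
Node d (S = 61.75): V_d = 1/1.08·[0.5200·0.0000 + 0.4800·1.4536] = 0.6460
Node 0 (S = 65): V_0 = 1/1.08·[0.5200·0.0000 + 0.4800·0.6460] = 0.2871

$0.29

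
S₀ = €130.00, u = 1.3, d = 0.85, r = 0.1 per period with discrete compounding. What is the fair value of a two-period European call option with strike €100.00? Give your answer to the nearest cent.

€48.35

Risk-neutral probability p = (1 + 0.1 − 0.85)/(1.3 − 0.85) = 0.2500/0.4500 = 0.5556
Terminal stock prices: S_uu = 219.7, S_ud = 143.7, S_dd = 93.92
Terminal payoffs (S − K): max(119.7, 0) = 119.7, max(43.65, 0) = 43.65, max(-6.075, 0) = 0
Node u (S = 169): V_u = 1/1.1·[0.5556·119.7000 + 0.4444·43.6500] = 78.0909
Node d (S = 110.5): V_d = 1/1.1·[0.5556·43.6500 + 0.4444·0.0000] = 22.0455
Node 0 (S = 130): V_0 = 1/1.1·[0.5556·78.0909 + 0.4444·22.0455] = 48.3471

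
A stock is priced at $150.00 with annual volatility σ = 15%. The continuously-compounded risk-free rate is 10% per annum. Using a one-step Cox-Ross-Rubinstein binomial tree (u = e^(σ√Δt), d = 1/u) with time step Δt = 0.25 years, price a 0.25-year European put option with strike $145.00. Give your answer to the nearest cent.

CRR parameters: u = e^(σ√Δt) = e^(0.15·√0.25) = 1.0779, d = 1/u = 0.9277
Per-period rate: rΔt = 0.1·0.25 = 0.025, so R = e^0.025 = 1.0253
Risk-neutral probability p = (e^0.025 − 0.9277)/(1.0779 − 0.9277) = 0.0976/0.1501 = 0.6499
Terminal stock prices: S_u = 161.7, S_d = 139.2
Terminal payoffs (K − S): max(-16.68, 0) = 0, max(5.838, 0) = 5.838
Node 0 (S = 150): V_0 = e^(−0.025)·[0.6499·0.0000 + 0.3501·5.8385] = 1.9938

$1.99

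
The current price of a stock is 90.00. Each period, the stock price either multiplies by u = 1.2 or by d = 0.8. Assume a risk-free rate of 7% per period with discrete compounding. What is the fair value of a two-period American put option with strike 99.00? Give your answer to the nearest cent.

10.62

Risk-neutral probability p = (1 + 0.07 − 0.8)/(1.2 − 0.8) = 0.2700/0.4000 = 0.6750
Terminal stock prices: S_uu = 129.6, S_ud = 86.4, S_dd = 57.6
Terminal payoffs (K − S): max(-30.6, 0) = 0, max(12.6, 0) = 12.6, max(41.4, 0) = 41.4
Node u (S = 108): continuation = 1/1.07·[0.6750·0.0000 + 0.3250·12.6000] = 3.8271; exercise value = 0.0000 ≤ continuation, so V_u = 3.8271
Node d (S = 72): continuation = 1/1.07·[0.6750·12.6000 + 0.3250·41.4000] = 20.5234; exercise value = 27.0000 > continuation, so V_d = 27.0000 (exercise)
Node 0 (S = 90): continuation = 1/1.07·[0.6750·3.8271 + 0.3250·27.0000] = 10.6152; exercise value = 9.0000 ≤ continuation, so V_0 = 10.6152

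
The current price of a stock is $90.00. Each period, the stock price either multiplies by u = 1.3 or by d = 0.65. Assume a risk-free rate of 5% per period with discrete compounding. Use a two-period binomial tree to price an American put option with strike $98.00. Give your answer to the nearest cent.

$19.18

Risk-neutral probability p = (1 + 0.05 − 0.65)/(1.3 − 0.65) = 0.4000/0.6500 = 0.6154
Terminal stock prices: S_uu = 152.1, S_ud = 76.05, S_dd = 38.03
Terminal payoffs (K − S): max(-54.1, 0) = 0, max(21.95, 0) = 21.95, max(59.97, 0) = 59.97
Node u (S = 117): continuation = 1/1.05·[0.6154·0.0000 + 0.3846·21.9500] = 8.0403; exercise value = 0.0000 ≤ continuation, so V_u = 8.0403
Node d (S = 58.5): continuation = 1/1.05·[0.6154·21.9500 + 0.3846·59.9750] = 34.8333; exercise value = 39.5000 > continuation, so V_d = 39.5000 (exercise)
Node 0 (S = 90): continuation = 1/1.05·[0.6154·8.0403 + 0.3846·39.5000] = 19.1811; exercise value = 8.0000 ≤ continuation, so V_0 = 19.1811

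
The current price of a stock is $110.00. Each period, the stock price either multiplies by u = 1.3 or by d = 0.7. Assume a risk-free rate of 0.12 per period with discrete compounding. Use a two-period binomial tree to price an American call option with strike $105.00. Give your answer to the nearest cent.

Risk-neutral probability p = (1 + 0.12 − 0.7)/(1.3 − 0.7) = 0.4200/0.6000 = 0.7000
Terminal stock prices: S_uu = 185.9, S_ud = 100.1, S_dd = 53.9
Terminal payoffs (S − K): max(80.9, 0) = 80.9, max(-4.9, 0) = 0, max(-51.1, 0) = 0
Node u (S = 143): continuation = 1/1.12·[0.7000·80.9000 + 0.3000·0.0000] = 50.5625; exercise value = 38.0000 ≤ continuation, so V_u = 50.5625
Node d (S = 77): continuation = 1/1.12·[0.7000·0.0000 + 0.3000·0.0000] = 0.0000; exercise value = 0.0000 ≤ continuation, so V_d = 0.0000
Node 0 (S = 110): continuation = 1/1.12·[0.7000·50.5625 + 0.3000·0.0000] = 31.6016; exercise value = 5.0000 ≤ continuation, so V_0 = 31.6016

$31.60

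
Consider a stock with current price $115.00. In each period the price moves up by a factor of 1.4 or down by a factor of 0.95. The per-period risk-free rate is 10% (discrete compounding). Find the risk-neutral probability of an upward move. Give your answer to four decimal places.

Risk-neutral probability p = (1 + 0.1 − 0.95)/(1.4 − 0.95) = 0.1500/0.4500 = 0.3333

p = 0.3333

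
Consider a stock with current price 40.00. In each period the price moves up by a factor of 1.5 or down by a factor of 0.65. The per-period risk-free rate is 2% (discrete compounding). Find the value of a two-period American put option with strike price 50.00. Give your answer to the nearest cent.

Risk-neutral probability p = (1 + 0.02 − 0.65)/(1.5 − 0.65) = 0.3700/0.8500 = 0.4353
Terminal stock prices: S_uu = 90, S_ud = 39, S_dd = 16.9
Terminal payoffs (K − S): max(-40, 0) = 0, max(11, 0) = 11, max(33.1, 0) = 33.1
Node u (S = 60): continuation = 1/1.02·[0.4353·0.0000 + 0.5647·11.0000] = 6.0900; exercise value = 0.0000 ≤ continuation, so V_u = 6.0900
Node d (S = 26): continuation = 1/1.02·[0.4353·11.0000 + 0.5647·33.1000] = 23.0196; exercise value = 24.0000 > continuation, so V_d = 24.0000 (exercise)
Node 0 (S = 40): continuation = 1/1.02·[0.4353·6.0900 + 0.5647·24.0000] = 15.8861; exercise value = 10.0000 ≤ continuation, so V_0 = 15.8861

15.89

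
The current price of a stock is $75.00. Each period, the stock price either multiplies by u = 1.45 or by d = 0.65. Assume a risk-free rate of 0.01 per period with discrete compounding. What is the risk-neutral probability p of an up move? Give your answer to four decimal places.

p = 0.4500

Risk-neutral probability p = (1 + 0.01 − 0.65)/(1.45 − 0.65) = 0.3600/0.8000 = 0.4500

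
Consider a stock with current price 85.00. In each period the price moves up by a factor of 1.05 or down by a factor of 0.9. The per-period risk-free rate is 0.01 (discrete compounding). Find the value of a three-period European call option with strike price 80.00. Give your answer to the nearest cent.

Risk-neutral probability p = (1 + 0.01 − 0.9)/(1.05 − 0.9) = 0.1100/0.1500 = 0.7333
Terminal stock prices: S_uuu = 98.4, S_uud = 84.34, S_udd = 72.29, S_ddd = 61.97
Terminal payoffs (S − K): max(18.4, 0) = 18.4, max(4.341, 0) = 4.341, max(-7.707, 0) = 0, max(-18.03, 0) = 0
Node uu (S = 93.71): V_uu = 1/1.01·[0.7333·18.3981 + 0.2667·4.3413] = 14.5046
Node ud (S = 80.33): V_ud = 1/1.01·[0.7333·4.3413 + 0.2667·0.0000] = 3.1521
Node dd (S = 68.85): V_dd = 1/1.01·[0.7333·0.0000 + 0.2667·0.0000] = 0.0000
Node u (S = 89.25): V_u = 1/1.01·[0.7333·14.5046 + 0.2667·3.1521] = 11.3636
Node d (S = 76.5): V_d = 1/1.01·[0.7333·3.1521 + 0.2667·0.0000] = 2.2886
Node 0 (S = 85): V_0 = 1/1.01·[0.7333·11.3636 + 0.2667·2.2886] = 8.8551

8.86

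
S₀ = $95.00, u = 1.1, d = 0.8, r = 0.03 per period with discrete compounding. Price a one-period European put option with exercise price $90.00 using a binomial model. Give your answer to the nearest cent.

$3.17

Risk-neutral probability p = (1 + 0.03 − 0.8)/(1.1 − 0.8) = 0.2300/0.3000 = 0.7667
Terminal stock prices: S_u = 104.5, S_d = 76
Terminal payoffs (K − S): max(-14.5, 0) = 0, max(14, 0) = 14
Node 0 (S = 95): V_0 = 1/1.03·[0.7667·0.0000 + 0.2333·14.0000] = 3.1715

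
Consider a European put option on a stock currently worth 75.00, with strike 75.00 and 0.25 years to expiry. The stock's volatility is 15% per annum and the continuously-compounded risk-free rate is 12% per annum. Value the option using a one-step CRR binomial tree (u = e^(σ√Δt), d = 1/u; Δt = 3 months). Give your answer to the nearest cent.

1.66

CRR parameters: u = e^(σ√Δt) = e^(0.15·√0.25) = 1.0779, d = 1/u = 0.9277
Per-period rate: rΔt = 0.12·0.25 = 0.03, so R = e^0.03 = 1.0305
Risk-neutral probability p = (e^0.03 − 0.9277)/(1.0779 − 0.9277) = 0.1027/0.1501 = 0.6841
Terminal stock prices: S_u = 80.84, S_d = 69.58
Terminal payoffs (K − S): max(-5.841, 0) = 0, max(5.419, 0) = 5.419
Node 0 (S = 75): V_0 = e^(−0.03)·[0.6841·0.0000 + 0.3159·5.4192] = 1.6613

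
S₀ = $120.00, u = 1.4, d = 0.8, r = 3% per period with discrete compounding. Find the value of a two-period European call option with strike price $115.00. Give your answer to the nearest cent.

$25.29

Risk-neutral probability p = (1 + 0.03 − 0.8)/(1.4 − 0.8) = 0.2300/0.6000 = 0.3833
Terminal stock prices: S_uu = 235.2, S_ud = 134.4, S_dd = 76.8
Terminal payoffs (S − K): max(120.2, 0) = 120.2, max(19.4, 0) = 19.4, max(-38.2, 0) = 0
Node u (S = 168): V_u = 1/1.03·[0.3833·120.2000 + 0.6167·19.4000] = 56.3495
Node d (S = 96): V_d = 1/1.03·[0.3833·19.4000 + 0.6167·0.0000] = 7.2201
Node 0 (S = 120): V_0 = 1/1.03·[0.3833·56.3495 + 0.6167·7.2201] = 25.2942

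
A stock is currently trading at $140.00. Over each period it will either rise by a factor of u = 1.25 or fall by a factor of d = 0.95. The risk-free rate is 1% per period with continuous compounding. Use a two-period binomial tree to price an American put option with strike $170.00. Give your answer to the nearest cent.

$30.00

Risk-neutral probability p = (e^0.01 − 0.95)/(1.25 − 0.95) = 0.0601/0.3000 = 0.2002
Terminal stock prices: S_uu = 218.8, S_ud = 166.2, S_dd = 126.3
Terminal payoffs (K − S): max(-48.75, 0) = 0, max(3.75, 0) = 3.75, max(43.65, 0) = 43.65
Node u (S = 175): continuation = e^(−0.01)·[0.2002·0.0000 + 0.7998·3.7500] = 2.9695; exercise value = 0.0000 ≤ continuation, so V_u = 2.9695
Node d (S = 133): continuation = e^(−0.01)·[0.2002·3.7500 + 0.7998·43.6500] = 35.3085; exercise value = 37.0000 > continuation, so V_d = 37.0000 (exercise)
Node 0 (S = 140): continuation = e^(−0.01)·[0.2002·2.9695 + 0.7998·37.0000] = 29.8878; exercise value = 30.0000 > continuation, so V_0 = 30.0000 (exercise)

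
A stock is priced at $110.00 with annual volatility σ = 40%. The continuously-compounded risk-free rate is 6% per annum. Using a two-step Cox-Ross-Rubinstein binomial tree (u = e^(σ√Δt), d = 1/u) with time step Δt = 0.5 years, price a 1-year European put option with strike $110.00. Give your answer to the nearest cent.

$11.97

CRR parameters: u = e^(σ√Δt) = e^(0.4·√0.5) = 1.3269, d = 1/u = 0.7536
Per-period rate: rΔt = 0.06·0.5 = 0.03, so R = e^0.03 = 1.0305
Risk-neutral probability p = (e^0.03 − 0.7536)/(1.3269 − 0.7536) = 0.2768/0.5733 = 0.4829
Terminal stock prices: S_uu = 193.7, S_ud = 110, S_dd = 62.48
Terminal payoffs (K − S): max(-83.67, 0) = 0, max(0, 0) = 0, max(47.52, 0) = 47.52
Node u (S = 146): V_u = e^(−0.03)·[0.4829·0.0000 + 0.5171·0.0000] = 0.0000
Node d (S = 82.9): V_d = e^(−0.03)·[0.4829·0.0000 + 0.5171·47.5232] = 23.8488
Node 0 (S = 110): V_0 = e^(−0.03)·[0.4829·0.0000 + 0.5171·23.8488] = 11.9681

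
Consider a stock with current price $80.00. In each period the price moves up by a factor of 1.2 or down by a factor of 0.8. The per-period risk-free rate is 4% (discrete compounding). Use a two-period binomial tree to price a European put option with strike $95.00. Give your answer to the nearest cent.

Risk-neutral probability p = (1 + 0.04 − 0.8)/(1.2 − 0.8) = 0.2400/0.4000 = 0.6000
Terminal stock prices: S_uu = 115.2, S_ud = 76.8, S_dd = 51.2
Terminal payoffs (K − S): max(-20.2, 0) = 0, max(18.2, 0) = 18.2, max(43.8, 0) = 43.8
Node u (S = 96): V_u = 1/1.04·[0.6000·0.0000 + 0.4000·18.2000] = 7.0000
Node d (S = 64): V_d = 1/1.04·[0.6000·18.2000 + 0.4000·43.8000] = 27.3462
Node 0 (S = 80): V_0 = 1/1.04·[0.6000·7.0000 + 0.4000·27.3462] = 14.5562

$14.56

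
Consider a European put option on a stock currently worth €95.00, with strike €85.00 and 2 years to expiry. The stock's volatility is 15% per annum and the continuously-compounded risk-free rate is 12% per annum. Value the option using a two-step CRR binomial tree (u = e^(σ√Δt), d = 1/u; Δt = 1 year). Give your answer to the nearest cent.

CRR parameters: u = e^(σ√Δt) = e^(0.15·√1) = 1.1618, d = 1/u = 0.8607
Per-period rate: rΔt = 0.12·1 = 0.12, so R = e^0.12 = 1.1275
Risk-neutral probability p = (e^0.12 − 0.8607)/(1.1618 − 0.8607) = 0.2668/0.3011 = 0.8860
Terminal stock prices: S_uu = 128.2, S_ud = 95, S_dd = 70.38
Terminal payoffs (K − S): max(-43.24, 0) = 0, max(-10, 0) = 0, max(14.62, 0) = 14.62
Node u (S = 110.4): V_u = e^(−0.12)·[0.8860·0.0000 + 0.1140·0.0000] = 0.0000
Node d (S = 81.77): V_d = e^(−0.12)·[0.8860·0.0000 + 0.1140·14.6223] = 1.4788
Node 0 (S = 95): V_0 = e^(−0.12)·[0.8860·0.0000 + 0.1140·1.4788] = 0.1496

€0.15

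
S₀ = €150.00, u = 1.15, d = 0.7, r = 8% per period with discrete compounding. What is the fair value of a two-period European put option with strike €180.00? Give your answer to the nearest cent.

€15.55

Risk-neutral probability p = (1 + 0.08 − 0.7)/(1.15 − 0.7) = 0.3800/0.4500 = 0.8444
Terminal stock prices: S_uu = 198.4, S_ud = 120.7, S_dd = 73.5
Terminal payoffs (K − S): max(-18.37, 0) = 0, max(59.25, 0) = 59.25, max(106.5, 0) = 106.5
Node u (S = 172.5): V_u = 1/1.08·[0.8444·0.0000 + 0.1556·59.2500] = 8.5340
Node d (S = 105): V_d = 1/1.08·[0.8444·59.2500 + 0.1556·106.5000] = 61.6667
Node 0 (S = 150): V_0 = 1/1.08·[0.8444·8.5340 + 0.1556·61.6667] = 15.5547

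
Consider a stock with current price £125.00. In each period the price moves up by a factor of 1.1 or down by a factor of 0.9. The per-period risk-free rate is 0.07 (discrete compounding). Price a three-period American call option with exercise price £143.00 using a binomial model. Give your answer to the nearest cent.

£11.72

Risk-neutral probability p = (1 + 0.07 − 0.9)/(1.1 − 0.9) = 0.1700/0.2000 = 0.8500
Terminal stock prices: S_uuu = 166.4, S_uud = 136.1, S_udd = 111.4, S_ddd = 91.13
Terminal payoffs (S − K): max(23.38, 0) = 23.38, max(-6.875, 0) = 0, max(-31.62, 0) = 0, max(-51.87, 0) = 0
Node uu (S = 151.3): continuation = 1/1.07·[0.8500·23.3750 + 0.1500·0.0000] = 18.5689; exercise value = 8.2500 ≤ continuation, so V_uu = 18.5689
Node ud (S = 123.8): continuation = 1/1.07·[0.8500·0.0000 + 0.1500·0.0000] = 0.0000; exercise value = 0.0000 ≤ continuation, so V_ud = 0.0000
Node dd (S = 101.2): continuation = 1/1.07·[0.8500·0.0000 + 0.1500·0.0000] = 0.0000; exercise value = 0.0000 ≤ continuation, so V_dd = 0.0000
Node u (S = 137.5): continuation = 1/1.07·[0.8500·18.5689 + 0.1500·0.0000] = 14.7510; exercise value = 0.0000 ≤ continuation, so V_u = 14.7510
Node d (S = 112.5): continuation = 1/1.07·[0.8500·0.0000 + 0.1500·0.0000] = 0.0000; exercise value = 0.0000 ≤ continuation, so V_d = 0.0000
Node 0 (S = 125): continuation = 1/1.07·[0.8500·14.7510 + 0.1500·0.0000] = 11.7181; exercise value = 0.0000 ≤ continuation, so V_0 = 11.7181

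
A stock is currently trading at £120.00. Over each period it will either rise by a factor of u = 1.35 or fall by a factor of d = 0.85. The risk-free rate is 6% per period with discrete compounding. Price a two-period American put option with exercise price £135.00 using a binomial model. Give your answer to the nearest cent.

Risk-neutral probability p = (1 + 0.06 − 0.85)/(1.35 − 0.85) = 0.2100/0.5000 = 0.4200
Terminal stock prices: S_uu = 218.7, S_ud = 137.7, S_dd = 86.7
Terminal payoffs (K − S): max(-83.7, 0) = 0, max(-2.7, 0) = 0, max(48.3, 0) = 48.3
Node u (S = 162): continuation = 1/1.06·[0.4200·0.0000 + 0.5800·0.0000] = 0.0000; exercise value = 0.0000 ≤ continuation, so V_u = 0.0000
Node d (S = 102): continuation = 1/1.06·[0.4200·0.0000 + 0.5800·48.3000] = 26.4283; exercise value = 33.0000 > continuation, so V_d = 33.0000 (exercise)
Node 0 (S = 120): continuation = 1/1.06·[0.4200·0.0000 + 0.5800·33.0000] = 18.0566; exercise value = 15.0000 ≤ continuation, so V_0 = 18.0566

£18.06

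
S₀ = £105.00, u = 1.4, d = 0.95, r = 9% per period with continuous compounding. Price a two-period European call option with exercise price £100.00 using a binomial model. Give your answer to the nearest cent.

£23.49

Risk-neutral probability p = (e^0.09 − 0.95)/(1.4 − 0.95) = 0.1442/0.4500 = 0.3204
Terminal stock prices: S_uu = 205.8, S_ud = 139.7, S_dd = 94.76
Terminal payoffs (S − K): max(105.8, 0) = 105.8, max(39.65, 0) = 39.65, max(-5.237, 0) = 0
Node u (S = 147): V_u = e^(−0.09)·[0.3204·105.8000 + 0.6796·39.6500] = 55.6069
Node d (S = 99.75): V_d = e^(−0.09)·[0.3204·39.6500 + 0.6796·0.0000] = 11.6100
Node 0 (S = 105): V_0 = e^(−0.09)·[0.3204·55.6069 + 0.6796·11.6100] = 23.4935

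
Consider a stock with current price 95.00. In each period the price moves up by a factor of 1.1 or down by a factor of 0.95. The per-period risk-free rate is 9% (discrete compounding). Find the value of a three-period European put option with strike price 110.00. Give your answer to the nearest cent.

Risk-neutral probability p = (1 + 0.09 − 0.95)/(1.1 − 0.95) = 0.1400/0.1500 = 0.9333
Terminal stock prices: S_uuu = 126.4, S_uud = 109.2, S_udd = 94.31, S_ddd = 81.45
Terminal payoffs (K − S): max(-16.45, 0) = 0, max(0.7975, 0) = 0.7975, max(15.69, 0) = 15.69, max(28.55, 0) = 28.55
Node uu (S = 115): V_uu = 1/1.09·[0.9333·0.0000 + 0.0667·0.7975] = 0.0488
Node ud (S = 99.28): V_ud = 1/1.09·[0.9333·0.7975 + 0.0667·15.6887] = 1.6424
Node dd (S = 85.74): V_dd = 1/1.09·[0.9333·15.6887 + 0.0667·28.5494] = 15.1799
Node u (S = 104.5): V_u = 1/1.09·[0.9333·0.0488 + 0.0667·1.6424] = 0.1422
Node d (S = 90.25): V_d = 1/1.09·[0.9333·1.6424 + 0.0667·15.1799] = 2.3348
Node 0 (S = 95): V_0 = 1/1.09·[0.9333·0.1422 + 0.0667·2.3348] = 0.2646

0.26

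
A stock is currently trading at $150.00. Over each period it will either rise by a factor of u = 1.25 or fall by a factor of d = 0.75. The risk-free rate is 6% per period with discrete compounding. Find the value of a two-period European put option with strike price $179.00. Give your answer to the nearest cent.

$28.25

Risk-neutral probability p = (1 + 0.06 − 0.75)/(1.25 − 0.75) = 0.3100/0.5000 = 0.6200
Terminal stock prices: S_uu = 234.4, S_ud = 140.6, S_dd = 84.38
Terminal payoffs (K − S): max(-55.38, 0) = 0, max(38.38, 0) = 38.38, max(94.62, 0) = 94.62
Node u (S = 187.5): V_u = 1/1.06·[0.6200·0.0000 + 0.3800·38.3750] = 13.7571
Node d (S = 112.5): V_d = 1/1.06·[0.6200·38.3750 + 0.3800·94.6250] = 56.3679
Node 0 (S = 150): V_0 = 1/1.06·[0.6200·13.7571 + 0.3800·56.3679] = 28.2540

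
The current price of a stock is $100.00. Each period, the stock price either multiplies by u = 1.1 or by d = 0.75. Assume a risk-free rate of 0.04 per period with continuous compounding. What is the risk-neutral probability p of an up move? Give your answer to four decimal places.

Risk-neutral probability p = (e^0.04 − 0.75)/(1.1 − 0.75) = 0.2908/0.3500 = 0.8309

p = 0.8309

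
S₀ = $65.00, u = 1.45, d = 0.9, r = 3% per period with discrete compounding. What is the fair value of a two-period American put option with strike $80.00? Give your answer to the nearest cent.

$15.94

Risk-neutral probability p = (1 + 0.03 − 0.9)/(1.45 − 0.9) = 0.1300/0.5500 = 0.2364
Terminal stock prices: S_uu = 136.7, S_ud = 84.83, S_dd = 52.65
Terminal payoffs (K − S): max(-56.66, 0) = 0, max(-4.825, 0) = 0, max(27.35, 0) = 27.35
Node u (S = 94.25): continuation = 1/1.03·[0.2364·0.0000 + 0.7636·0.0000] = 0.0000; exercise value = 0.0000 ≤ continuation, so V_u = 0.0000
Node d (S = 58.5): continuation = 1/1.03·[0.2364·0.0000 + 0.7636·27.3500] = 20.2771; exercise value = 21.5000 > continuation, so V_d = 21.5000 (exercise)
Node 0 (S = 65): continuation = 1/1.03·[0.2364·0.0000 + 0.7636·21.5000] = 15.9400; exercise value = 15.0000 ≤ continuation, so V_0 = 15.9400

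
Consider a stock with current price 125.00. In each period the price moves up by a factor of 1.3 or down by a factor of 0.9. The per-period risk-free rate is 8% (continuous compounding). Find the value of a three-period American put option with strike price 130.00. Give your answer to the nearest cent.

8.75

Risk-neutral probability p = (e^0.08 − 0.9)/(1.3 − 0.9) = 0.1833/0.4000 = 0.4582
Terminal stock prices: S_uuu = 274.6, S_uud = 190.1, S_udd = 131.6, S_ddd = 91.13
Terminal payoffs (K − S): max(-144.6, 0) = 0, max(-60.13, 0) = 0, max(-1.625, 0) = 0, max(38.87, 0) = 38.87
Node uu (S = 211.3): continuation = e^(−0.08)·[0.4582·0.0000 + 0.5418·0.0000] = 0.0000; exercise value = 0.0000 ≤ continuation, so V_uu = 0.0000
Node ud (S = 146.2): continuation = e^(−0.08)·[0.4582·0.0000 + 0.5418·0.0000] = 0.0000; exercise value = 0.0000 ≤ continuation, so V_ud = 0.0000
Node dd (S = 101.2): continuation = e^(−0.08)·[0.4582·0.0000 + 0.5418·38.8750] = 19.4425; exercise value = 28.7500 > continuation, so V_dd = 28.7500 (exercise)
Node u (S = 162.5): continuation = e^(−0.08)·[0.4582·0.0000 + 0.5418·0.0000] = 0.0000; exercise value = 0.0000 ≤ continuation, so V_u = 0.0000
Node d (S = 112.5): continuation = e^(−0.08)·[0.4582·0.0000 + 0.5418·28.7500] = 14.3787; exercise value = 17.5000 > continuation, so V_d = 17.5000 (exercise)
Node 0 (S = 125): continuation = e^(−0.08)·[0.4582·0.0000 + 0.5418·17.5000] = 8.7522; exercise value = 5.0000 ≤ continuation, so V_0 = 8.7522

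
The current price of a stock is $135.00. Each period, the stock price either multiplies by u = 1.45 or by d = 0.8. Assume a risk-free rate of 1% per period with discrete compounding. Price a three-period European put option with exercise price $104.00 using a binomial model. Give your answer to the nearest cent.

$10.50

Risk-neutral probability p = (1 + 0.01 − 0.8)/(1.45 − 0.8) = 0.2100/0.6500 = 0.3231
Terminal stock prices: S_uuu = 411.6, S_uud = 227.1, S_udd = 125.3, S_ddd = 69.12
Terminal payoffs (K − S): max(-307.6, 0) = 0, max(-123.1, 0) = 0, max(-21.28, 0) = 0, max(34.88, 0) = 34.88
Node uu (S = 283.8): V_uu = 1/1.01·[0.3231·0.0000 + 0.6769·0.0000] = 0.0000
Node ud (S = 156.6): V_ud = 1/1.01·[0.3231·0.0000 + 0.6769·0.0000] = 0.0000
Node dd (S = 86.4): V_dd = 1/1.01·[0.3231·0.0000 + 0.6769·34.8800] = 23.3773
Node u (S = 195.8): V_u = 1/1.01·[0.3231·0.0000 + 0.6769·0.0000] = 0.0000
Node d (S = 108): V_d = 1/1.01·[0.3231·0.0000 + 0.6769·23.3773] = 15.6680
Node 0 (S = 135): V_0 = 1/1.01·[0.3231·0.0000 + 0.6769·15.6680] = 10.5010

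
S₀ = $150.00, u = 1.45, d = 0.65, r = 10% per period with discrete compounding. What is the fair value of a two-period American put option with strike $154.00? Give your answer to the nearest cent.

Risk-neutral probability p = (1 + 0.1 − 0.65)/(1.45 − 0.65) = 0.4500/0.8000 = 0.5625
Terminal stock prices: S_uu = 315.4, S_ud = 141.4, S_dd = 63.38
Terminal payoffs (K − S): max(-161.4, 0) = 0, max(12.62, 0) = 12.62, max(90.62, 0) = 90.62
Node u (S = 217.5): continuation = 1/1.1·[0.5625·0.0000 + 0.4375·12.6250] = 5.0213; exercise value = 0.0000 ≤ continuation, so V_u = 5.0213
Node d (S = 97.5): continuation = 1/1.1·[0.5625·12.6250 + 0.4375·90.6250] = 42.5000; exercise value = 56.5000 > continuation, so V_d = 56.5000 (exercise)
Node 0 (S = 150): continuation = 1/1.1·[0.5625·5.0213 + 0.4375·56.5000] = 25.0393; exercise value = 4.0000 ≤ continuation, so V_0 = 25.0393

$25.04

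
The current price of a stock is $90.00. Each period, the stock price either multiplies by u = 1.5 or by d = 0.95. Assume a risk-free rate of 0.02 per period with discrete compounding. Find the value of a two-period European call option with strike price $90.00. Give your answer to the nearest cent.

Risk-neutral probability p = (1 + 0.02 − 0.95)/(1.5 − 0.95) = 0.0700/0.5500 = 0.1273
Terminal stock prices: S_uu = 202.5, S_ud = 128.2, S_dd = 81.22
Terminal payoffs (S − K): max(112.5, 0) = 112.5, max(38.25, 0) = 38.25, max(-8.775, 0) = 0
Node u (S = 135): V_u = 1/1.02·[0.1273·112.5000 + 0.8727·38.2500] = 46.7647
Node d (S = 85.5): V_d = 1/1.02·[0.1273·38.2500 + 0.8727·0.0000] = 4.7727
Node 0 (S = 90): V_0 = 1/1.02·[0.1273·46.7647 + 0.8727·4.7727] = 9.9188

$9.92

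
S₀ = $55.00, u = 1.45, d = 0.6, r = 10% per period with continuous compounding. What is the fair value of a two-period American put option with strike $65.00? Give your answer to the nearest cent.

Risk-neutral probability p = (e^0.1 − 0.6)/(1.45 − 0.6) = 0.5052/0.8500 = 0.5943
Terminal stock prices: S_uu = 115.6, S_ud = 47.85, S_dd = 19.8
Terminal payoffs (K − S): max(-50.64, 0) = 0, max(17.15, 0) = 17.15, max(45.2, 0) = 45.2
Node u (S = 79.75): continuation = e^(−0.1)·[0.5943·0.0000 + 0.4057·17.1500] = 6.2953; exercise value = 0.0000 ≤ continuation, so V_u = 6.2953
Node d (S = 33): continuation = e^(−0.1)·[0.5943·17.1500 + 0.4057·45.2000] = 25.8144; exercise value = 32.0000 > continuation, so V_d = 32.0000 (exercise)
Node 0 (S = 55): continuation = e^(−0.1)·[0.5943·6.2953 + 0.4057·32.0000] = 15.1318; exercise value = 10.0000 ≤ continuation, so V_0 = 15.1318

$15.13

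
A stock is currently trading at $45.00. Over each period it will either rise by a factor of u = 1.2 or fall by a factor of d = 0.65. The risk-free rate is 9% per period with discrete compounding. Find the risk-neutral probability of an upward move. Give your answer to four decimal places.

p = 0.8000

Risk-neutral probability p = (1 + 0.09 − 0.65)/(1.2 − 0.65) = 0.4400/0.5500 = 0.8000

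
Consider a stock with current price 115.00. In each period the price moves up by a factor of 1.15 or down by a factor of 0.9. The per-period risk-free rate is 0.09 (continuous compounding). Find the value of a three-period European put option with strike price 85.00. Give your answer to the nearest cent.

Risk-neutral probability p = (e^0.09 − 0.9)/(1.15 − 0.9) = 0.1942/0.2500 = 0.7767
Terminal stock prices: S_uuu = 174.9, S_uud = 136.9, S_udd = 107.1, S_ddd = 83.84
Terminal payoffs (K − S): max(-89.9, 0) = 0, max(-51.88, 0) = 0, max(-22.12, 0) = 0, max(1.165, 0) = 1.165
Node uu (S = 152.1): V_uu = e^(−0.09)·[0.7767·0.0000 + 0.2233·0.0000] = 0.0000
Node ud (S = 119): V_ud = e^(−0.09)·[0.7767·0.0000 + 0.2233·0.0000] = 0.0000
Node dd (S = 93.15): V_dd = e^(−0.09)·[0.7767·0.0000 + 0.2233·1.1650] = 0.2378
Node u (S = 132.2): V_u = e^(−0.09)·[0.7767·0.0000 + 0.2233·0.0000] = 0.0000
Node d (S = 103.5): V_d = e^(−0.09)·[0.7767·0.0000 + 0.2233·0.2378] = 0.0485
Node 0 (S = 115): V_0 = e^(−0.09)·[0.7767·0.0000 + 0.2233·0.0485] = 0.0099

0.01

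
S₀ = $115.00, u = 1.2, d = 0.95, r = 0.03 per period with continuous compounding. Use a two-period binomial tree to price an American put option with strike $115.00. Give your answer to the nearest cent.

Risk-neutral probability p = (e^0.03 − 0.95)/(1.2 − 0.95) = 0.0805/0.2500 = 0.3218
Terminal stock prices: S_uu = 165.6, S_ud = 131.1, S_dd = 103.8
Terminal payoffs (K − S): max(-50.6, 0) = 0, max(-16.1, 0) = 0, max(11.21, 0) = 11.21
Node u (S = 138): continuation = e^(−0.03)·[0.3218·0.0000 + 0.6782·0.0000] = 0.0000; exercise value = 0.0000 ≤ continuation, so V_u = 0.0000
Node d (S = 109.2): continuation = e^(−0.03)·[0.3218·0.0000 + 0.6782·11.2125] = 7.3794; exercise value = 5.7500 ≤ continuation, so V_d = 7.3794
Node 0 (S = 115): continuation = e^(−0.03)·[0.3218·0.0000 + 0.6782·7.3794] = 4.8567; exercise value = 0.0000 ≤ continuation, so V_0 = 4.8567

$4.86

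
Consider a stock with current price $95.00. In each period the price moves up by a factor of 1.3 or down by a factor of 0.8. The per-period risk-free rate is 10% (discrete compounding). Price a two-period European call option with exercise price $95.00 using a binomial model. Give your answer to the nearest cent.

Risk-neutral probability p = (1 + 0.1 − 0.8)/(1.3 − 0.8) = 0.3000/0.5000 = 0.6000
Terminal stock prices: S_uu = 160.6, S_ud = 98.8, S_dd = 60.8
Terminal payoffs (S − K): max(65.55, 0) = 65.55, max(3.8, 0) = 3.8, max(-34.2, 0) = 0
Node u (S = 123.5): V_u = 1/1.1·[0.6000·65.5500 + 0.4000·3.8000] = 37.1364
Node d (S = 76): V_d = 1/1.1·[0.6000·3.8000 + 0.4000·0.0000] = 2.0727
Node 0 (S = 95): V_0 = 1/1.1·[0.6000·37.1364 + 0.4000·2.0727] = 21.0099

$21.01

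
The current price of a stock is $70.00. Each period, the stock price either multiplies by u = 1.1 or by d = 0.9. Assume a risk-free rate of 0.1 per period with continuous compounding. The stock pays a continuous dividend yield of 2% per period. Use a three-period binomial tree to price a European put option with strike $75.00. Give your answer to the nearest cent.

Per-period risk-free factor R = e^0.1 = 1.1052; dividend-adjusted growth = e^(0.1−0.02) = 1.0833.
Risk-neutral probability p = (1.0833 − 0.9)/(1.1 − 0.9) = 0.1833/0.2000 = 0.9164
Terminal stock prices: S_uuu = 93.17, S_uud = 76.23, S_udd = 62.37, S_ddd = 51.03
Terminal payoffs (K − S): max(-18.17, 0) = 0, max(-1.23, 0) = 0, max(12.63, 0) = 12.63, max(23.97, 0) = 23.97
Node uu (S = 84.7): V_uu = e^(−0.1)·[0.9164·0.0000 + 0.0836·0.0000] = 0.0000
Node ud (S = 69.3): V_ud = e^(−0.1)·[0.9164·0.0000 + 0.0836·12.6300] = 0.9550
Node dd (S = 56.7): V_dd = e^(−0.1)·[0.9164·12.6300 + 0.0836·23.9700] = 12.2855
Node u (S = 77): V_u = e^(−0.1)·[0.9164·0.0000 + 0.0836·0.9550] = 0.0722
Node d (S = 63): V_d = e^(−0.1)·[0.9164·0.9550 + 0.0836·12.2855] = 1.7208
Node 0 (S = 70): V_0 = e^(−0.1)·[0.9164·0.0722 + 0.0836·1.7208] = 0.1900

$0.19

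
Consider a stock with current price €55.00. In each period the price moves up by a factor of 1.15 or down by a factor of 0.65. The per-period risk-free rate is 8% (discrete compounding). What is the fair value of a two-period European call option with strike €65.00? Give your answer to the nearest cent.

€4.91

Risk-neutral probability p = (1 + 0.08 − 0.65)/(1.15 − 0.65) = 0.4300/0.5000 = 0.8600
Terminal stock prices: S_uu = 72.74, S_ud = 41.11, S_dd = 23.24
Terminal payoffs (S − K): max(7.737, 0) = 7.737, max(-23.89, 0) = 0, max(-41.76, 0) = 0
Node u (S = 63.25): V_u = 1/1.08·[0.8600·7.7375 + 0.1400·0.0000] = 6.1613
Node d (S = 35.75): V_d = 1/1.08·[0.8600·0.0000 + 0.1400·0.0000] = 0.0000
Node 0 (S = 55): V_0 = 1/1.08·[0.8600·6.1613 + 0.1400·0.0000] = 4.9063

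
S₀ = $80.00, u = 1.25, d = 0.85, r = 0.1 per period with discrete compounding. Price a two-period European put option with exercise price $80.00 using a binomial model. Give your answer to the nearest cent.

Risk-neutral probability p = (1 + 0.1 − 0.85)/(1.25 − 0.85) = 0.2500/0.4000 = 0.6250
Terminal stock prices: S_uu = 125, S_ud = 85, S_dd = 57.8
Terminal payoffs (K − S): max(-45, 0) = 0, max(-5, 0) = 0, max(22.2, 0) = 22.2
Node u (S = 100): V_u = 1/1.1·[0.6250·0.0000 + 0.3750·0.0000] = 0.0000
Node d (S = 68): V_d = 1/1.1·[0.6250·0.0000 + 0.3750·22.2000] = 7.5682
Node 0 (S = 80): V_0 = 1/1.1·[0.6250·0.0000 + 0.3750·7.5682] = 2.5801

$2.58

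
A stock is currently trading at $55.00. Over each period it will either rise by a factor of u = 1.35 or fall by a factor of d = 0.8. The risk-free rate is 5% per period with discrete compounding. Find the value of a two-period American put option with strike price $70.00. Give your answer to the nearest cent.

$15.89

Risk-neutral probability p = (1 + 0.05 − 0.8)/(1.35 − 0.8) = 0.2500/0.5500 = 0.4545
Terminal stock prices: S_uu = 100.2, S_ud = 59.4, S_dd = 35.2
Terminal payoffs (K − S): max(-30.24, 0) = 0, max(10.6, 0) = 10.6, max(34.8, 0) = 34.8
Node u (S = 74.25): continuation = 1/1.05·[0.4545·0.0000 + 0.5455·10.6000] = 5.5065; exercise value = 0.0000 ≤ continuation, so V_u = 5.5065
Node d (S = 44): continuation = 1/1.05·[0.4545·10.6000 + 0.5455·34.8000] = 22.6667; exercise value = 26.0000 > continuation, so V_d = 26.0000 (exercise)
Node 0 (S = 55): continuation = 1/1.05·[0.4545·5.5065 + 0.5455·26.0000] = 15.8903; exercise value = 15.0000 ≤ continuation, so V_0 = 15.8903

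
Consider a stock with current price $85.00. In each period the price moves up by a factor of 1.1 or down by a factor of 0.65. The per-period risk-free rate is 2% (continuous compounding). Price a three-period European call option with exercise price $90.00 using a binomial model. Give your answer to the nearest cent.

$12.13

Risk-neutral probability p = (e^0.02 − 0.65)/(1.1 − 0.65) = 0.3702/0.4500 = 0.8227
Terminal stock prices: S_uuu = 113.1, S_uud = 66.85, S_udd = 39.5, S_ddd = 23.34
Terminal payoffs (S − K): max(23.14, 0) = 23.14, max(-23.15, 0) = 0, max(-50.5, 0) = 0, max(-66.66, 0) = 0
Node uu (S = 102.9): V_uu = e^(−0.02)·[0.8227·23.1350 + 0.1773·0.0000] = 18.6556
Node ud (S = 60.78): V_ud = e^(−0.02)·[0.8227·0.0000 + 0.1773·0.0000] = 0.0000
Node dd (S = 35.91): V_dd = e^(−0.02)·[0.8227·0.0000 + 0.1773·0.0000] = 0.0000
Node u (S = 93.5): V_u = e^(−0.02)·[0.8227·18.6556 + 0.1773·0.0000] = 15.0435
Node d (S = 55.25): V_d = e^(−0.02)·[0.8227·0.0000 + 0.1773·0.0000] = 0.0000
Node 0 (S = 85): V_0 = e^(−0.02)·[0.8227·15.0435 + 0.1773·0.0000] = 12.1308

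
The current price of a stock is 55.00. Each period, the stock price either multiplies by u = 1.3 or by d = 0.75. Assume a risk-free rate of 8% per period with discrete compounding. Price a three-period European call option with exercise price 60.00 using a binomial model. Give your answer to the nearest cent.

13.76

Risk-neutral probability p = (1 + 0.08 − 0.75)/(1.3 − 0.75) = 0.3300/0.5500 = 0.6000
Terminal stock prices: S_uuu = 120.8, S_uud = 69.71, S_udd = 40.22, S_ddd = 23.2
Terminal payoffs (S − K): max(60.84, 0) = 60.84, max(9.713, 0) = 9.713, max(-19.78, 0) = 0, max(-36.8, 0) = 0
Node uu (S = 92.95): V_uu = 1/1.08·[0.6000·60.8350 + 0.4000·9.7125] = 37.3944
Node ud (S = 53.62): V_ud = 1/1.08·[0.6000·9.7125 + 0.4000·0.0000] = 5.3958
Node dd (S = 30.94): V_dd = 1/1.08·[0.6000·0.0000 + 0.4000·0.0000] = 0.0000
Node u (S = 71.5): V_u = 1/1.08·[0.6000·37.3944 + 0.4000·5.3958] = 22.7731
Node d (S = 41.25): V_d = 1/1.08·[0.6000·5.3958 + 0.4000·0.0000] = 2.9977
Node 0 (S = 55): V_0 = 1/1.08·[0.6000·22.7731 + 0.4000·2.9977] = 13.7620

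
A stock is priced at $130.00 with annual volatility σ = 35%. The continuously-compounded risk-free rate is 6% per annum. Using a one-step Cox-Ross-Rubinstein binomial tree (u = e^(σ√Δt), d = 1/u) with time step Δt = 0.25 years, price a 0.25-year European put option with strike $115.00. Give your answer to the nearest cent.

CRR parameters: u = e^(σ√Δt) = e^(0.35·√0.25) = 1.1912, d = 1/u = 0.8395
Per-period rate: rΔt = 0.06·0.25 = 0.015, so R = e^0.015 = 1.0151
Risk-neutral probability p = (e^0.015 − 0.8395)/(1.1912 − 0.8395) = 0.1757/0.3518 = 0.4993
Terminal stock prices: S_u = 154.9, S_d = 109.1
Terminal payoffs (K − S): max(-39.86, 0) = 0, max(5.871, 0) = 5.871
Node 0 (S = 130): V_0 = e^(−0.015)·[0.4993·0.0000 + 0.5007·5.8706] = 2.8955

$2.90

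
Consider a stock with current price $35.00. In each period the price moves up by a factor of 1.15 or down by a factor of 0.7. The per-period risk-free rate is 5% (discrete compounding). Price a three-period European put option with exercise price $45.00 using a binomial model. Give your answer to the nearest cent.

Risk-neutral probability p = (1 + 0.05 − 0.7)/(1.15 − 0.7) = 0.3500/0.4500 = 0.7778
Terminal stock prices: S_uuu = 53.23, S_uud = 32.4, S_udd = 19.72, S_ddd = 12
Terminal payoffs (K − S): max(-8.231, 0) = 0, max(12.6, 0) = 12.6, max(25.28, 0) = 25.28, max(33, 0) = 33
Node uu (S = 46.29): V_uu = 1/1.05·[0.7778·0.0000 + 0.2222·12.5988] = 2.6664
Node ud (S = 28.17): V_ud = 1/1.05·[0.7778·12.5988 + 0.2222·25.2775] = 14.6821
Node dd (S = 17.15): V_dd = 1/1.05·[0.7778·25.2775 + 0.2222·32.9950] = 25.7071
Node u (S = 40.25): V_u = 1/1.05·[0.7778·2.6664 + 0.2222·14.6821] = 5.0824
Node d (S = 24.5): V_d = 1/1.05·[0.7778·14.6821 + 0.2222·25.7071] = 16.3163
Node 0 (S = 35): V_0 = 1/1.05·[0.7778·5.0824 + 0.2222·16.3163] = 7.2180

$7.22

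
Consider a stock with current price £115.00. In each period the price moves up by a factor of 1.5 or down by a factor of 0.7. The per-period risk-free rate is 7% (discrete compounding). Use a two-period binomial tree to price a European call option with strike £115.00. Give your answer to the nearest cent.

£29.35

Risk-neutral probability p = (1 + 0.07 − 0.7)/(1.5 − 0.7) = 0.3700/0.8000 = 0.4625
Terminal stock prices: S_uu = 258.8, S_ud = 120.7, S_dd = 56.35
Terminal payoffs (S − K): max(143.8, 0) = 143.8, max(5.75, 0) = 5.75, max(-58.65, 0) = 0
Node u (S = 172.5): V_u = 1/1.07·[0.4625·143.7500 + 0.5375·5.7500] = 65.0234
Node d (S = 80.5): V_d = 1/1.07·[0.4625·5.7500 + 0.5375·0.0000] = 2.4854
Node 0 (S = 115): V_0 = 1/1.07·[0.4625·65.0234 + 0.5375·2.4854] = 29.3544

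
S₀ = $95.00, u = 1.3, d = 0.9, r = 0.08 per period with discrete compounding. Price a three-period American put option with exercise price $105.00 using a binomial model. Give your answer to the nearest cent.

Risk-neutral probability p = (1 + 0.08 − 0.9)/(1.3 − 0.9) = 0.1800/0.4000 = 0.4500
Terminal stock prices: S_uuu = 208.7, S_uud = 144.5, S_udd = 100, S_ddd = 69.26
Terminal payoffs (K − S): max(-103.7, 0) = 0, max(-39.5, 0) = 0, max(4.965, 0) = 4.965, max(35.74, 0) = 35.74
Node uu (S = 160.6): continuation = 1/1.08·[0.4500·0.0000 + 0.5500·0.0000] = 0.0000; exercise value = 0.0000 ≤ continuation, so V_uu = 0.0000
Node ud (S = 111.2): continuation = 1/1.08·[0.4500·0.0000 + 0.5500·4.9650] = 2.5285; exercise value = 0.0000 ≤ continuation, so V_ud = 2.5285
Node dd (S = 76.95): continuation = 1/1.08·[0.4500·4.9650 + 0.5500·35.7450] = 20.2722; exercise value = 28.0500 > continuation, so V_dd = 28.0500 (exercise)
Node u (S = 123.5): continuation = 1/1.08·[0.4500·0.0000 + 0.5500·2.5285] = 1.2876; exercise value = 0.0000 ≤ continuation, so V_u = 1.2876
Node d (S = 85.5): continuation = 1/1.08·[0.4500·2.5285 + 0.5500·28.0500] = 15.3383; exercise value = 19.5000 > continuation, so V_d = 19.5000 (exercise)
Node 0 (S = 95): continuation = 1/1.08·[0.4500·1.2876 + 0.5500·19.5000] = 10.4671; exercise value = 10.0000 ≤ continuation, so V_0 = 10.4671

$10.47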